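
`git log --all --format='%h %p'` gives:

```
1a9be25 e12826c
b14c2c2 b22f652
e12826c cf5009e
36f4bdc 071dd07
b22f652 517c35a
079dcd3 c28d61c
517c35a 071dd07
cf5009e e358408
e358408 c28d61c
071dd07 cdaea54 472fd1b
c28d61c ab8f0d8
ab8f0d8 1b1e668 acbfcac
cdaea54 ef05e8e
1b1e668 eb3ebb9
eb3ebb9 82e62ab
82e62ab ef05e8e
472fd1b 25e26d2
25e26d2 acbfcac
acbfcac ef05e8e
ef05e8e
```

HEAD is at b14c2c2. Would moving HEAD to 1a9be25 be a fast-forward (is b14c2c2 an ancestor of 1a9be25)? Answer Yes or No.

No

A fast-forward from b14c2c2 to 1a9be25 is possible iff b14c2c2 is an ancestor of 1a9be25.
Ancestors of 1a9be25: {1a9be25, 1b1e668, 82e62ab, ab8f0d8, acbfcac, c28d61c, cf5009e, e12826c, e358408, eb3ebb9, ef05e8e}.
b14c2c2 is not among them, so fast-forward is not possible.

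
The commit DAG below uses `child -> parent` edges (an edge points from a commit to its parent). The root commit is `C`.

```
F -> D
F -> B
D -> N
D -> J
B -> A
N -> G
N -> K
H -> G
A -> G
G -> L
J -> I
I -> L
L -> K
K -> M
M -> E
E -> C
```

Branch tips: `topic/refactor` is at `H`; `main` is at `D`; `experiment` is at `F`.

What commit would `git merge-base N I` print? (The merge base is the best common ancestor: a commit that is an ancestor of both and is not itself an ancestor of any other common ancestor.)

L

Ancestors of N: {C, E, G, K, L, M, N}.
Ancestors of I: {C, E, I, K, L, M}.
Common ancestors: {C, E, K, L, M}.
Among these, L is not an ancestor of any other common ancestor — it is the merge base.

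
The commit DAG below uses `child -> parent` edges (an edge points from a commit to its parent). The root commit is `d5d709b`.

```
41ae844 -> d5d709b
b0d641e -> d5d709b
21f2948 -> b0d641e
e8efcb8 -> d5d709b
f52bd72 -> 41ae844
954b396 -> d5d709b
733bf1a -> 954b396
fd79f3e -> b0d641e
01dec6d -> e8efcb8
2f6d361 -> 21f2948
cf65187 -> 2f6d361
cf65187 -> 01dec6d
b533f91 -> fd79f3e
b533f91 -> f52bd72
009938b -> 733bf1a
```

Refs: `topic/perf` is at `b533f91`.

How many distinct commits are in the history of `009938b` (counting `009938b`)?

4

Walking parent pointers from 009938b: reachable set = {009938b, 733bf1a, 954b396, d5d709b}.
That is 4 commits.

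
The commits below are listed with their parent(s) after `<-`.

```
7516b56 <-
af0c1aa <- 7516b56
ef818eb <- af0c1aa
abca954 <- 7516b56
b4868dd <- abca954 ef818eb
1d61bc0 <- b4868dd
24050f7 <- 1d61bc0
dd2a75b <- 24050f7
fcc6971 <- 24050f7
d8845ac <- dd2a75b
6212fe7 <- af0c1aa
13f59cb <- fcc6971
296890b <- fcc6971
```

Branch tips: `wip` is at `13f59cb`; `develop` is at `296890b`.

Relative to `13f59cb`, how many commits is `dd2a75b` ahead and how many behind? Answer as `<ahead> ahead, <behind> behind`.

Reachable from dd2a75b: {1d61bc0, 24050f7, 7516b56, abca954, af0c1aa, b4868dd, dd2a75b, ef818eb}.
Reachable from 13f59cb: {13f59cb, 1d61bc0, 24050f7, 7516b56, abca954, af0c1aa, b4868dd, ef818eb, fcc6971}.
Only in dd2a75b's history (ahead): {dd2a75b} — 1.
Only in 13f59cb's history (behind): {13f59cb, fcc6971} — 2.

1 ahead, 2 behind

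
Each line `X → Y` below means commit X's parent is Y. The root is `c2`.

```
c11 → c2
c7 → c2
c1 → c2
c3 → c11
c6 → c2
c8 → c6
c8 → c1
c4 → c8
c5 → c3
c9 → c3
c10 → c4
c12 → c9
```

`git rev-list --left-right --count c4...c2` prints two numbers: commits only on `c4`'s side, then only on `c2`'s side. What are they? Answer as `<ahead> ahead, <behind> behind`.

4 ahead, 0 behind

Reachable from c4: {c1, c2, c4, c6, c8}.
Reachable from c2: {c2}.
Only in c4's history (ahead): {c1, c4, c6, c8} — 4.
Only in c2's history (behind): {} — 0.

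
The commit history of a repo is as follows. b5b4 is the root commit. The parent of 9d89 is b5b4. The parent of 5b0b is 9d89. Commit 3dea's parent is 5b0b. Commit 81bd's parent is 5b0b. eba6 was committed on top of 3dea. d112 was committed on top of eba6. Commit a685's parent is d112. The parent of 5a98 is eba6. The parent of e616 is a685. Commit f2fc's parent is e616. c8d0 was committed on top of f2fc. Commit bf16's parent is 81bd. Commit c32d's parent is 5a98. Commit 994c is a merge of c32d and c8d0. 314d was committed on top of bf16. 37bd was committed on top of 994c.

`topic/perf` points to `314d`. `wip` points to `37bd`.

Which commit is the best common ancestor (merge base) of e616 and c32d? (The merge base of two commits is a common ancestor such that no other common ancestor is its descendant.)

Ancestors of e616: {3dea, 5b0b, 9d89, a685, b5b4, d112, e616, eba6}.
Ancestors of c32d: {3dea, 5a98, 5b0b, 9d89, b5b4, c32d, eba6}.
Common ancestors: {3dea, 5b0b, 9d89, b5b4, eba6}.
Among these, eba6 is not an ancestor of any other common ancestor — it is the merge base.

eba6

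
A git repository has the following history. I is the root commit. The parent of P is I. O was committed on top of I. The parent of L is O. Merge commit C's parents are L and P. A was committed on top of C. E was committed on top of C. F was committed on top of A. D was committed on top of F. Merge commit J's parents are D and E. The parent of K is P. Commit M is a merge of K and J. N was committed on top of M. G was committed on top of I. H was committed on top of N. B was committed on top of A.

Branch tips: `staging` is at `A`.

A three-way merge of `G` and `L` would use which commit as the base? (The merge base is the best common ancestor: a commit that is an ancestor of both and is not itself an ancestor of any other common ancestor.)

Ancestors of G: {G, I}.
Ancestors of L: {I, L, O}.
Common ancestors: {I}.
The only common ancestor is I, so it is the merge base.

I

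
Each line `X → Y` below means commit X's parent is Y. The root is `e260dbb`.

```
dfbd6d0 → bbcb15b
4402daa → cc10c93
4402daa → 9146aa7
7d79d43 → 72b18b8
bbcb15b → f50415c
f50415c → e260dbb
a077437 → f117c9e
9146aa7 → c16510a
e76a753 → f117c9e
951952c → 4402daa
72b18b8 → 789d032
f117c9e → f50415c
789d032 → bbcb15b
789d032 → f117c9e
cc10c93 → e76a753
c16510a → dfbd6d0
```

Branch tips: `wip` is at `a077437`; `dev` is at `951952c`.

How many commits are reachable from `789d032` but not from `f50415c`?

3

Reachable from 789d032: {789d032, bbcb15b, e260dbb, f117c9e, f50415c}.
Reachable from f50415c: {e260dbb, f50415c}.
In 789d032's history but not f50415c's: {789d032, bbcb15b, f117c9e} — 3 commits.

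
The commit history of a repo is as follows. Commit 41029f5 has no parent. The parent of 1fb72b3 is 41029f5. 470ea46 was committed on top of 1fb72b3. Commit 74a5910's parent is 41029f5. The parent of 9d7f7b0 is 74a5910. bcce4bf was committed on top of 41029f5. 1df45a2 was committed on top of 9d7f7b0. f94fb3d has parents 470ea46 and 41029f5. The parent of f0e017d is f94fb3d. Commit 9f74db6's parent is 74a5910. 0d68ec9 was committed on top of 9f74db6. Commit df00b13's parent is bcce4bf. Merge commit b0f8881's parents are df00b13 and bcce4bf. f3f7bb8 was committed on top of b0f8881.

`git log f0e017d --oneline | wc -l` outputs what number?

5

Walking parent pointers from f0e017d: reachable set = {1fb72b3, 41029f5, 470ea46, f0e017d, f94fb3d}.
That is 5 commits.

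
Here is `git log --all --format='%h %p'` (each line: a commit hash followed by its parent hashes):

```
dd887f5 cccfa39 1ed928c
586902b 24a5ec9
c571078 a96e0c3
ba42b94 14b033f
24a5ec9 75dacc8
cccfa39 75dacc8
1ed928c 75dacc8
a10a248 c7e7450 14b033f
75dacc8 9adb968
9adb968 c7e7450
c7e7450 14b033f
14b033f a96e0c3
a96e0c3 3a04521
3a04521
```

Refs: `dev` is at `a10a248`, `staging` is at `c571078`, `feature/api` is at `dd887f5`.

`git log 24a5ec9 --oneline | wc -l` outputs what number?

7

Walking parent pointers from 24a5ec9: reachable set = {14b033f, 24a5ec9, 3a04521, 75dacc8, 9adb968, a96e0c3, c7e7450}.
That is 7 commits.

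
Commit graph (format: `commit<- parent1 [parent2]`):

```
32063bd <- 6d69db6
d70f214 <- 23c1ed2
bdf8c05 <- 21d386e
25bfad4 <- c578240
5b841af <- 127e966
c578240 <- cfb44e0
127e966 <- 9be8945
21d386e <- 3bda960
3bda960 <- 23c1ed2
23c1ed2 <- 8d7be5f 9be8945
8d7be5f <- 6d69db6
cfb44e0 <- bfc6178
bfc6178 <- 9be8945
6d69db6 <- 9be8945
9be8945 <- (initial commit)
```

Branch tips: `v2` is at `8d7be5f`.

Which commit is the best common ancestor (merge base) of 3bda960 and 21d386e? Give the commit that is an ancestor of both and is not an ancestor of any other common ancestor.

Ancestors of 3bda960: {23c1ed2, 3bda960, 6d69db6, 8d7be5f, 9be8945}.
Ancestors of 21d386e: {21d386e, 23c1ed2, 3bda960, 6d69db6, 8d7be5f, 9be8945}.
Common ancestors: {23c1ed2, 3bda960, 6d69db6, 8d7be5f, 9be8945}.
Among these, 3bda960 is not an ancestor of any other common ancestor — it is the merge base.

3bda960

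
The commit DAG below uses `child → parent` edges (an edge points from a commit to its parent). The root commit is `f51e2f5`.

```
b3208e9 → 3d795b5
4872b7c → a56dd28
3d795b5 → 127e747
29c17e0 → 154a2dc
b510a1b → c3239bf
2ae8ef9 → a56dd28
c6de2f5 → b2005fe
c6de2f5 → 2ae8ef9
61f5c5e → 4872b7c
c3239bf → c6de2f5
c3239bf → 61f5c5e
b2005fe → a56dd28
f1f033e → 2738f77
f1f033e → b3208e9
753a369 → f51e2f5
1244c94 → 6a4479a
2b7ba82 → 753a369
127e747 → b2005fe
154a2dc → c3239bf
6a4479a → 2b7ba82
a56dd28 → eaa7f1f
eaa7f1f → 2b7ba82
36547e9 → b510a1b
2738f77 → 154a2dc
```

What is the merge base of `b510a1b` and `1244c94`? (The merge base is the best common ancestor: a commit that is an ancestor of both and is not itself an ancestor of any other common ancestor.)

2b7ba82

Ancestors of b510a1b: {2ae8ef9, 2b7ba82, 4872b7c, 61f5c5e, 753a369, a56dd28, b2005fe, b510a1b, c3239bf, c6de2f5, eaa7f1f, f51e2f5}.
Ancestors of 1244c94: {1244c94, 2b7ba82, 6a4479a, 753a369, f51e2f5}.
Common ancestors: {2b7ba82, 753a369, f51e2f5}.
Among these, 2b7ba82 is not an ancestor of any other common ancestor — it is the merge base.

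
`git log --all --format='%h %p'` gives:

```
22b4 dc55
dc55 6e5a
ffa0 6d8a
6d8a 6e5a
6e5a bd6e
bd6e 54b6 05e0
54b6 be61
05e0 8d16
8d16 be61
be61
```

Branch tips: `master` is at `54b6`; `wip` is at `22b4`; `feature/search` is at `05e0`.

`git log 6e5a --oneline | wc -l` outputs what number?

6

Walking parent pointers from 6e5a: reachable set = {05e0, 54b6, 6e5a, 8d16, bd6e, be61}.
That is 6 commits.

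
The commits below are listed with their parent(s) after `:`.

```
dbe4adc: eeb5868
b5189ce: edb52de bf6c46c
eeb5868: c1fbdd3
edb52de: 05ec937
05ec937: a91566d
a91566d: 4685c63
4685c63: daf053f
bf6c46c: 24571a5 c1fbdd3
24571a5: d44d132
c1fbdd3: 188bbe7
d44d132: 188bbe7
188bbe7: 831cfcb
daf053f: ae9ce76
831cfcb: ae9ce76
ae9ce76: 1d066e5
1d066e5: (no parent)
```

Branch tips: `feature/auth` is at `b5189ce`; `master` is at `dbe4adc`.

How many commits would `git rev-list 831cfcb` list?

3

Walking parent pointers from 831cfcb: reachable set = {1d066e5, 831cfcb, ae9ce76}.
That is 3 commits.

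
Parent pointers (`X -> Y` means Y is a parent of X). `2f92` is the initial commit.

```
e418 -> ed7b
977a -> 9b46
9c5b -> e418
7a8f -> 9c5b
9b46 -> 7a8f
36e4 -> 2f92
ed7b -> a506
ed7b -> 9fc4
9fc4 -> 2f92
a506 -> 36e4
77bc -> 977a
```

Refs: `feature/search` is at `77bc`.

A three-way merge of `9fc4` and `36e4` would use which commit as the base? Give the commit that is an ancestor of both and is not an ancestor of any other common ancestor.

Ancestors of 9fc4: {2f92, 9fc4}.
Ancestors of 36e4: {2f92, 36e4}.
Common ancestors: {2f92}.
The only common ancestor is 2f92, so it is the merge base.

2f92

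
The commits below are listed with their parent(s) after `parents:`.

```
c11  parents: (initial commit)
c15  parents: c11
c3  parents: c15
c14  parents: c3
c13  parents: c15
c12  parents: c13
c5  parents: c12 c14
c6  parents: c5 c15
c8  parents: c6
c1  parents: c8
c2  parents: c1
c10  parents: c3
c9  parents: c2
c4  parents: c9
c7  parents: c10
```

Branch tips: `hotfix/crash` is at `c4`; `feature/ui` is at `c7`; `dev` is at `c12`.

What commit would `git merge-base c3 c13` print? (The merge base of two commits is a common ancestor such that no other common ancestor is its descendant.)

Ancestors of c3: {c11, c15, c3}.
Ancestors of c13: {c11, c13, c15}.
Common ancestors: {c11, c15}.
Among these, c15 is not an ancestor of any other common ancestor — it is the merge base.

c15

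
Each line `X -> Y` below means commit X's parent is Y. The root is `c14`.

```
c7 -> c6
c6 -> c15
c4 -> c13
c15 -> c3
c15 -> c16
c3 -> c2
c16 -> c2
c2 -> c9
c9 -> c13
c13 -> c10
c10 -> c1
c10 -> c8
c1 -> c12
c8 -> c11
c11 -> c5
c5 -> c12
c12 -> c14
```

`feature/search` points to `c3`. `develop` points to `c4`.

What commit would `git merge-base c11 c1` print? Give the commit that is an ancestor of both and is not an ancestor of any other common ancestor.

Ancestors of c11: {c11, c12, c14, c5}.
Ancestors of c1: {c1, c12, c14}.
Common ancestors: {c12, c14}.
Among these, c12 is not an ancestor of any other common ancestor — it is the merge base.

c12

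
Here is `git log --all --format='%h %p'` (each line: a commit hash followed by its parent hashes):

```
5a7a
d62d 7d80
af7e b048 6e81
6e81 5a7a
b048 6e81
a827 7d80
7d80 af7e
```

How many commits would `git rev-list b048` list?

Walking parent pointers from b048: reachable set = {5a7a, 6e81, b048}.
That is 3 commits.

3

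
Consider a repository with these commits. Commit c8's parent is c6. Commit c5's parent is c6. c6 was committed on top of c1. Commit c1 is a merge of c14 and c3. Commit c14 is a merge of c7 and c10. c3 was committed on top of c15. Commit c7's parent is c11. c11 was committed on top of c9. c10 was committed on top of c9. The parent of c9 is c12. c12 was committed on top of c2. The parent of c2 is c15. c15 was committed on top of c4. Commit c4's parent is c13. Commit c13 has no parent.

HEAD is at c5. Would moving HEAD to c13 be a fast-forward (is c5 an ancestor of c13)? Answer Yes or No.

No

A fast-forward from c5 to c13 is possible iff c5 is an ancestor of c13.
Ancestors of c13: {c13}.
c5 is not among them, so fast-forward is not possible.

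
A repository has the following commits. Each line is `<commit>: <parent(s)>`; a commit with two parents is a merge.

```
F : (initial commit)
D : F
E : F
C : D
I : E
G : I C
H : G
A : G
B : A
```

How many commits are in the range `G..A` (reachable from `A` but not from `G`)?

Reachable from A: {A, C, D, E, F, G, I}.
Reachable from G: {C, D, E, F, G, I}.
In A's history but not G's: {A} — 1 commit.

1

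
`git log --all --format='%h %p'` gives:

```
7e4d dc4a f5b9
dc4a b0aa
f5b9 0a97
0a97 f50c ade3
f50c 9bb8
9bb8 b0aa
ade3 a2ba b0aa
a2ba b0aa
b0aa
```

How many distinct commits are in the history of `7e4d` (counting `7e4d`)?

Walking parent pointers from 7e4d: reachable set = {0a97, 7e4d, 9bb8, a2ba, ade3, b0aa, dc4a, f50c, f5b9}.
That is 9 commits.

9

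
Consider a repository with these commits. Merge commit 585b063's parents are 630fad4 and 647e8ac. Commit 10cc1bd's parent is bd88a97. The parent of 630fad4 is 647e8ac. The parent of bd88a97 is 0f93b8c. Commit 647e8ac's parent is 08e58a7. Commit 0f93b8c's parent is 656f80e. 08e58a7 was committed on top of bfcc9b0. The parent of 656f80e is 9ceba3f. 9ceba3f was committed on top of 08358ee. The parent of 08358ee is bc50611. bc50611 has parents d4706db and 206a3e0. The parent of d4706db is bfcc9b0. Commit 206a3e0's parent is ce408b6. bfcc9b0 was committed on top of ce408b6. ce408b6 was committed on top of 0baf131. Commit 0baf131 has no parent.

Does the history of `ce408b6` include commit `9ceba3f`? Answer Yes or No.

No

Ancestors of ce408b6: {0baf131, ce408b6}.
9ceba3f is not in that set, so it is not an ancestor of ce408b6.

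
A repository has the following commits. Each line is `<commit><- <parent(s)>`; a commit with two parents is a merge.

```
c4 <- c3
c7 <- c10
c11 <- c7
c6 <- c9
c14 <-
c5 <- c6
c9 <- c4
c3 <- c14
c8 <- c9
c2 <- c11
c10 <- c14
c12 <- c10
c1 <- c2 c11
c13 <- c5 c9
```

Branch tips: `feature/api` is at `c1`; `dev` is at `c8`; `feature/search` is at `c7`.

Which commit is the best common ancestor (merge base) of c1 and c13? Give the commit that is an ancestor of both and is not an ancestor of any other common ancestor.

Ancestors of c1: {c1, c10, c11, c14, c2, c7}.
Ancestors of c13: {c13, c14, c3, c4, c5, c6, c9}.
Common ancestors: {c14}.
The only common ancestor is c14, so it is the merge base.

c14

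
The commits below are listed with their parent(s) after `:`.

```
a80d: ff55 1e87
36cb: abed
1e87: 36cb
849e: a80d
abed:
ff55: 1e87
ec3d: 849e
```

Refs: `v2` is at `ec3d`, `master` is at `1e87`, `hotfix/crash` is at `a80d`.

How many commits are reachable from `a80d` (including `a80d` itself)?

Walking parent pointers from a80d: reachable set = {1e87, 36cb, a80d, abed, ff55}.
That is 5 commits.

5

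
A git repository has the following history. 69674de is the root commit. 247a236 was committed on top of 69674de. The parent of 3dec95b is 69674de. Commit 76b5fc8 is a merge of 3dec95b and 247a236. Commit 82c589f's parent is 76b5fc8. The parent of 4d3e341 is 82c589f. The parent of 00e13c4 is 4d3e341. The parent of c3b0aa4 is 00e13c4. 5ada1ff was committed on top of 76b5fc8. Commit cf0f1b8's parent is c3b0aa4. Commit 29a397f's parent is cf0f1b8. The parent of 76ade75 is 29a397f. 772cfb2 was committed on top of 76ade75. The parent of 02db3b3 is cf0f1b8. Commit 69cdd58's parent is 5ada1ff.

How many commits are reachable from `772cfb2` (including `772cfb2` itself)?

12

Walking parent pointers from 772cfb2: reachable set = {00e13c4, 247a236, 29a397f, 3dec95b, 4d3e341, 69674de, 76ade75, 76b5fc8, 772cfb2, 82c589f, c3b0aa4, cf0f1b8}.
That is 12 commits.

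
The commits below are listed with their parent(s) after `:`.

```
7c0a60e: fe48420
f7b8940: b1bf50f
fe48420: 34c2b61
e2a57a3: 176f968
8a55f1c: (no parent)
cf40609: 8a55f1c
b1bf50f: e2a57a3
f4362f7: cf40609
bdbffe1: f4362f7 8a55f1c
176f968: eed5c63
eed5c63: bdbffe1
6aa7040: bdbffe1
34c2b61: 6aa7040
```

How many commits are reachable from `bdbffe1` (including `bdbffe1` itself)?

4

Walking parent pointers from bdbffe1: reachable set = {8a55f1c, bdbffe1, cf40609, f4362f7}.
That is 4 commits.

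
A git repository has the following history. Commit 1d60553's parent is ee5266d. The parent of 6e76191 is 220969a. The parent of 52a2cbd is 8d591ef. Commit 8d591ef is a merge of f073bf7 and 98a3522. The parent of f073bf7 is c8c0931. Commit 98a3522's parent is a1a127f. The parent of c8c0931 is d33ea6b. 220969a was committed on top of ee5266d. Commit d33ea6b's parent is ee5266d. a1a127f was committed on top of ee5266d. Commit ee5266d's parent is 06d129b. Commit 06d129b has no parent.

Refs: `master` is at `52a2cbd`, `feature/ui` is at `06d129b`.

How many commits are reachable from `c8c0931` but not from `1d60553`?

Reachable from c8c0931: {06d129b, c8c0931, d33ea6b, ee5266d}.
Reachable from 1d60553: {06d129b, 1d60553, ee5266d}.
In c8c0931's history but not 1d60553's: {c8c0931, d33ea6b} — 2 commits.

2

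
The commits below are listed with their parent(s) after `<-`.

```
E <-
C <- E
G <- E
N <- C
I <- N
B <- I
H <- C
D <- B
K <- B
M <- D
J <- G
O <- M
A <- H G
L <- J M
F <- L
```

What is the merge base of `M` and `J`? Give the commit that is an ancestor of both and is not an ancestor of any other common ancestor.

E

Ancestors of M: {B, C, D, E, I, M, N}.
Ancestors of J: {E, G, J}.
Common ancestors: {E}.
The only common ancestor is E, so it is the merge base.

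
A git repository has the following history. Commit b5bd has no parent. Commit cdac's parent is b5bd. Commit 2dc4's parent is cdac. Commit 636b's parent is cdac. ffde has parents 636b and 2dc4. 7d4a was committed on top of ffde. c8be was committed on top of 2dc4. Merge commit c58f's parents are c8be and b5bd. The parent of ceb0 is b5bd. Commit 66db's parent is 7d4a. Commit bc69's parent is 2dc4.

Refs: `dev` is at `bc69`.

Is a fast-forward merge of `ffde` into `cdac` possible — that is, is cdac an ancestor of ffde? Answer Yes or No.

A fast-forward from cdac to ffde is possible iff cdac is an ancestor of ffde.
Ancestors of ffde: {2dc4, 636b, b5bd, cdac, ffde}.
cdac is among them, so fast-forward is possible.

Yes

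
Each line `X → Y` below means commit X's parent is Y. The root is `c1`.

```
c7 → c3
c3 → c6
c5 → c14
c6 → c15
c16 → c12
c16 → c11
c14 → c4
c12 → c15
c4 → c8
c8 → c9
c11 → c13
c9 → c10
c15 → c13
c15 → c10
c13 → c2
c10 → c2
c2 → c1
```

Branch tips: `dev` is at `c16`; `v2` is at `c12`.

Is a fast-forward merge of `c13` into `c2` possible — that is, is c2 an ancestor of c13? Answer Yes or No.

A fast-forward from c2 to c13 is possible iff c2 is an ancestor of c13.
Ancestors of c13: {c1, c13, c2}.
c2 is among them, so fast-forward is possible.

Yes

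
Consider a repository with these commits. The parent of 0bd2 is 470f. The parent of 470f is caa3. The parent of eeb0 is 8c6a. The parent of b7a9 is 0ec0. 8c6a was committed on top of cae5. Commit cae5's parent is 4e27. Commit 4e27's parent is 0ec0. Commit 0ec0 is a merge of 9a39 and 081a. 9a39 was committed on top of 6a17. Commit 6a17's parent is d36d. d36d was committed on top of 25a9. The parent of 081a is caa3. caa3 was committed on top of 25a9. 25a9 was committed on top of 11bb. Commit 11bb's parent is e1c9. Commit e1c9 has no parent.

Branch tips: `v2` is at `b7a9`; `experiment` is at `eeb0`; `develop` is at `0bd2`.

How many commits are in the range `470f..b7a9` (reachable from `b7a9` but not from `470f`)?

6

Reachable from b7a9: {081a, 0ec0, 11bb, 25a9, 6a17, 9a39, b7a9, caa3, d36d, e1c9}.
Reachable from 470f: {11bb, 25a9, 470f, caa3, e1c9}.
In b7a9's history but not 470f's: {081a, 0ec0, 6a17, 9a39, b7a9, d36d} — 6 commits.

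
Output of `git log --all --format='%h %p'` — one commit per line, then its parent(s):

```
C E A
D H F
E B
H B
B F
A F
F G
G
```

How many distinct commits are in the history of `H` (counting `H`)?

Walking parent pointers from H: reachable set = {B, F, G, H}.
That is 4 commits.

4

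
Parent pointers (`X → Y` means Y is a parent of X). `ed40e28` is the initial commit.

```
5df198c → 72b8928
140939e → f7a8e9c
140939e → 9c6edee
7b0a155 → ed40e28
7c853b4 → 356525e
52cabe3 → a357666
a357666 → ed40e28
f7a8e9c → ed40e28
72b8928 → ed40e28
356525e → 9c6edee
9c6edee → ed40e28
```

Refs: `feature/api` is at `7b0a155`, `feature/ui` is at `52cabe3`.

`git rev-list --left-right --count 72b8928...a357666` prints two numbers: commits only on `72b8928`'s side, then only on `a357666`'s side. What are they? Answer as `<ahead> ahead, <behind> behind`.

1 ahead, 1 behind

Reachable from 72b8928: {72b8928, ed40e28}.
Reachable from a357666: {a357666, ed40e28}.
Only in 72b8928's history (ahead): {72b8928} — 1.
Only in a357666's history (behind): {a357666} — 1.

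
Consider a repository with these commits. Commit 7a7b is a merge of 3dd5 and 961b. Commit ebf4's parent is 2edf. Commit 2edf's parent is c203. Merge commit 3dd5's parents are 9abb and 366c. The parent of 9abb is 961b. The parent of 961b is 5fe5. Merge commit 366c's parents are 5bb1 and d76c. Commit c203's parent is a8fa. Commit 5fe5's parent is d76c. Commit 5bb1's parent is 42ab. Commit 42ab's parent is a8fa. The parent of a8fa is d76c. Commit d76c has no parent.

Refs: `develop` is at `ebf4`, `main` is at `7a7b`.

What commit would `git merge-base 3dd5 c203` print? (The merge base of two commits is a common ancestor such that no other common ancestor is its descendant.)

a8fa

Ancestors of 3dd5: {366c, 3dd5, 42ab, 5bb1, 5fe5, 961b, 9abb, a8fa, d76c}.
Ancestors of c203: {a8fa, c203, d76c}.
Common ancestors: {a8fa, d76c}.
Among these, a8fa is not an ancestor of any other common ancestor — it is the merge base.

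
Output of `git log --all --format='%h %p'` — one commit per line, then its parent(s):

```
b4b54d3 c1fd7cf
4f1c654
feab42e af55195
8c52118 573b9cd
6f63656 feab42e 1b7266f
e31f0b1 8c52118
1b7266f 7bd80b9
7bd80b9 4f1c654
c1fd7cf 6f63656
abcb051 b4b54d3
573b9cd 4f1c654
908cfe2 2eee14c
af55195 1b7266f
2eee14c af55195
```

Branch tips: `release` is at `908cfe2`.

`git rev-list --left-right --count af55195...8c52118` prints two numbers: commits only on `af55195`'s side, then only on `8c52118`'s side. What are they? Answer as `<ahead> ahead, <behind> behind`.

3 ahead, 2 behind

Reachable from af55195: {1b7266f, 4f1c654, 7bd80b9, af55195}.
Reachable from 8c52118: {4f1c654, 573b9cd, 8c52118}.
Only in af55195's history (ahead): {1b7266f, 7bd80b9, af55195} — 3.
Only in 8c52118's history (behind): {573b9cd, 8c52118} — 2.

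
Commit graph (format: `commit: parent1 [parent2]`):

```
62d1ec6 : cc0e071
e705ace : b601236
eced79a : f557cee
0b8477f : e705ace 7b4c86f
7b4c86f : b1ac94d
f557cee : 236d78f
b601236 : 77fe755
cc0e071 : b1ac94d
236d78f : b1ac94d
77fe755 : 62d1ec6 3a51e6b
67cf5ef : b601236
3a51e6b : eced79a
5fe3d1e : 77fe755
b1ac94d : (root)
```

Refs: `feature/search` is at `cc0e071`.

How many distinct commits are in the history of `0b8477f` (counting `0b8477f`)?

Walking parent pointers from 0b8477f: reachable set = {0b8477f, 236d78f, 3a51e6b, 62d1ec6, 77fe755, 7b4c86f, b1ac94d, b601236, cc0e071, e705ace, eced79a, f557cee}.
That is 12 commits.

12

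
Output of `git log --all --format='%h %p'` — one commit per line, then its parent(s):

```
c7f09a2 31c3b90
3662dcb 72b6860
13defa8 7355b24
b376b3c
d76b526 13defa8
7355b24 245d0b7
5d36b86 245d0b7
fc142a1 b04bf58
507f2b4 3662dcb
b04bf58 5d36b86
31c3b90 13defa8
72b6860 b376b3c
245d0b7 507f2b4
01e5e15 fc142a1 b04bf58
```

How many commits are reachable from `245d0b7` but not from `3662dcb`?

Reachable from 245d0b7: {245d0b7, 3662dcb, 507f2b4, 72b6860, b376b3c}.
Reachable from 3662dcb: {3662dcb, 72b6860, b376b3c}.
In 245d0b7's history but not 3662dcb's: {245d0b7, 507f2b4} — 2 commits.

2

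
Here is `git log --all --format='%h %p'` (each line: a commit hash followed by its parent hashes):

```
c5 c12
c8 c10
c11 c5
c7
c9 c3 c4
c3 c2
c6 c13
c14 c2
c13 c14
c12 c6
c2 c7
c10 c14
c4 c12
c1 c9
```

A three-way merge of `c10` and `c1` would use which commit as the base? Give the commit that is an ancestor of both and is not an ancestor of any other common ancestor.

c14

Ancestors of c10: {c10, c14, c2, c7}.
Ancestors of c1: {c1, c12, c13, c14, c2, c3, c4, c6, c7, c9}.
Common ancestors: {c14, c2, c7}.
Among these, c14 is not an ancestor of any other common ancestor — it is the merge base.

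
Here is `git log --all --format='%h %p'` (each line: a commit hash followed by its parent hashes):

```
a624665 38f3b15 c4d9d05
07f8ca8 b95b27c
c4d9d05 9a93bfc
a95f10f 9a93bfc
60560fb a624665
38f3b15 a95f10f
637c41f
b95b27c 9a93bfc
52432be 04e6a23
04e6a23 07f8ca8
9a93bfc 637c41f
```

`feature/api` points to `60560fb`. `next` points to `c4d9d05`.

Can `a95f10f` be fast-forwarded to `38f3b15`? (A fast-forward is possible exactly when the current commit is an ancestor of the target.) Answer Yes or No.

A fast-forward from a95f10f to 38f3b15 is possible iff a95f10f is an ancestor of 38f3b15.
Ancestors of 38f3b15: {38f3b15, 637c41f, 9a93bfc, a95f10f}.
a95f10f is among them, so fast-forward is possible.

Yes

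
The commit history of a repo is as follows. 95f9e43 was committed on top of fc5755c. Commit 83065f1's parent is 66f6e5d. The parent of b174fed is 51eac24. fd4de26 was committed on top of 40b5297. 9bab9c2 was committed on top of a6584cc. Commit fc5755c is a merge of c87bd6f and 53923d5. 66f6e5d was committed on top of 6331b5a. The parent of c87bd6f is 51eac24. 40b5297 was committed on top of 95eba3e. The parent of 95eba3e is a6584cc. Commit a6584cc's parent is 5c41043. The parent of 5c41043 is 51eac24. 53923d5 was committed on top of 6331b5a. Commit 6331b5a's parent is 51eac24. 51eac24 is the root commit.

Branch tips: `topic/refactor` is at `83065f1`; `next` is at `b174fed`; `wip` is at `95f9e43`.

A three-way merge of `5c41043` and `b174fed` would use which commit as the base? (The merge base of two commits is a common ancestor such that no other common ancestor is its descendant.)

51eac24

Ancestors of 5c41043: {51eac24, 5c41043}.
Ancestors of b174fed: {51eac24, b174fed}.
Common ancestors: {51eac24}.
The only common ancestor is 51eac24, so it is the merge base.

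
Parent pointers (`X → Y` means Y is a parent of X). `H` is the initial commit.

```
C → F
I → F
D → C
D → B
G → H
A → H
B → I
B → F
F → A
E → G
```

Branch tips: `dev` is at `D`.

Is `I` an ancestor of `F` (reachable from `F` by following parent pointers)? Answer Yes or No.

Ancestors of F: {A, F, H}.
I is not in that set, so it is not an ancestor of F.

No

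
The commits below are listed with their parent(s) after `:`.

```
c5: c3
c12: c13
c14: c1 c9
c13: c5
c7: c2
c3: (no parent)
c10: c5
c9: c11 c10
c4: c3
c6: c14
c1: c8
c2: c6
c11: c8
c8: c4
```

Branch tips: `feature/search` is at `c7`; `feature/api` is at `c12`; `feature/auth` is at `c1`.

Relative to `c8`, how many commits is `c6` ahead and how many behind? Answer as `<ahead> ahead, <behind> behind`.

Reachable from c6: {c1, c10, c11, c14, c3, c4, c5, c6, c8, c9}.
Reachable from c8: {c3, c4, c8}.
Only in c6's history (ahead): {c1, c10, c11, c14, c5, c6, c9} — 7.
Only in c8's history (behind): {} — 0.

7 ahead, 0 behind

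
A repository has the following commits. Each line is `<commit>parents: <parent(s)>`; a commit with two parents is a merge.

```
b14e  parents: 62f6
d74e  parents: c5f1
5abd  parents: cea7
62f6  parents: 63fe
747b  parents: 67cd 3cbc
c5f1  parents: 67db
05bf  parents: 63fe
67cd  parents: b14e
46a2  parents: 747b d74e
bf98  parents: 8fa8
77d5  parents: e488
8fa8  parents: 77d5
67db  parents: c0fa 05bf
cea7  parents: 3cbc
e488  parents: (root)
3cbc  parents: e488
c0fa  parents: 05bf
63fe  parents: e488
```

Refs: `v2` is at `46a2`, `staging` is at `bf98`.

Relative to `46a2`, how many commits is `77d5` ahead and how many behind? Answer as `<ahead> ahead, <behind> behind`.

1 ahead, 12 behind

Reachable from 77d5: {77d5, e488}.
Reachable from 46a2: {05bf, 3cbc, 46a2, 62f6, 63fe, 67cd, 67db, 747b, b14e, c0fa, c5f1, d74e, e488}.
Only in 77d5's history (ahead): {77d5} — 1.
Only in 46a2's history (behind): {05bf, 3cbc, 46a2, 62f6, 63fe, 67cd, 67db, 747b, b14e, c0fa, c5f1, d74e} — 12.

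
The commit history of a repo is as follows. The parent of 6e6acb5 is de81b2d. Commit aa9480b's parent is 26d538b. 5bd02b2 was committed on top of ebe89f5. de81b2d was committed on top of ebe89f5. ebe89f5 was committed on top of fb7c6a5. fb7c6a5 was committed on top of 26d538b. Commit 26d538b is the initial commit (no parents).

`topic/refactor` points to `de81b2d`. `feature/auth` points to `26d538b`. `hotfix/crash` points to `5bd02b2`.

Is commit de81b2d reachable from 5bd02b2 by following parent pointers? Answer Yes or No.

Ancestors of 5bd02b2: {26d538b, 5bd02b2, ebe89f5, fb7c6a5}.
de81b2d is not in that set, so it is not an ancestor of 5bd02b2.

No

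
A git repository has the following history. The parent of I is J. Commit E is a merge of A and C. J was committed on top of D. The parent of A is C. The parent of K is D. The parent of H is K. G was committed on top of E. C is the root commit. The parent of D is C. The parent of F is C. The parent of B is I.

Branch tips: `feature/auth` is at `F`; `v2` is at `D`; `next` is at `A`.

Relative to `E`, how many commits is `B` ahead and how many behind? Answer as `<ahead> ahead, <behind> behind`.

Reachable from B: {B, C, D, I, J}.
Reachable from E: {A, C, E}.
Only in B's history (ahead): {B, D, I, J} — 4.
Only in E's history (behind): {A, E} — 2.

4 ahead, 2 behind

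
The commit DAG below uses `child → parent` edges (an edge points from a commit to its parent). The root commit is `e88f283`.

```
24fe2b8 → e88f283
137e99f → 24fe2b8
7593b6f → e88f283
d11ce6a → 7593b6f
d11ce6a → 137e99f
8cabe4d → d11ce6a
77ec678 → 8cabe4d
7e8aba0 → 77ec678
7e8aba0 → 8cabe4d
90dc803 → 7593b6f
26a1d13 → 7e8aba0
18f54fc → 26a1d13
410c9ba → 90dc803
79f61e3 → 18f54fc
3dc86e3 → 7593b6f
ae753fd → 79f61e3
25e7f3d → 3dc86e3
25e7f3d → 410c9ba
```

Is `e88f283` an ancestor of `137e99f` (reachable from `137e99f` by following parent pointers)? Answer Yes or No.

Ancestors of 137e99f (commits reachable by following parents): {137e99f, 24fe2b8, e88f283}.
e88f283 is in that set, so it is an ancestor of 137e99f.

Yes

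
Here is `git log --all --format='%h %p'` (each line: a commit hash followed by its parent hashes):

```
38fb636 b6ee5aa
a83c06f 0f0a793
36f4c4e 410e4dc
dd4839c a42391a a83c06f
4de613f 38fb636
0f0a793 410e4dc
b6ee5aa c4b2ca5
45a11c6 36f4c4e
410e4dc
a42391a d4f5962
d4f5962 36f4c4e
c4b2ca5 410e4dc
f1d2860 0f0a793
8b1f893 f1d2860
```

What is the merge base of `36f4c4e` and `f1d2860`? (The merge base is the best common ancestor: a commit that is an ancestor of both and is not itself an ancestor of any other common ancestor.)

410e4dc

Ancestors of 36f4c4e: {36f4c4e, 410e4dc}.
Ancestors of f1d2860: {0f0a793, 410e4dc, f1d2860}.
Common ancestors: {410e4dc}.
The only common ancestor is 410e4dc, so it is the merge base.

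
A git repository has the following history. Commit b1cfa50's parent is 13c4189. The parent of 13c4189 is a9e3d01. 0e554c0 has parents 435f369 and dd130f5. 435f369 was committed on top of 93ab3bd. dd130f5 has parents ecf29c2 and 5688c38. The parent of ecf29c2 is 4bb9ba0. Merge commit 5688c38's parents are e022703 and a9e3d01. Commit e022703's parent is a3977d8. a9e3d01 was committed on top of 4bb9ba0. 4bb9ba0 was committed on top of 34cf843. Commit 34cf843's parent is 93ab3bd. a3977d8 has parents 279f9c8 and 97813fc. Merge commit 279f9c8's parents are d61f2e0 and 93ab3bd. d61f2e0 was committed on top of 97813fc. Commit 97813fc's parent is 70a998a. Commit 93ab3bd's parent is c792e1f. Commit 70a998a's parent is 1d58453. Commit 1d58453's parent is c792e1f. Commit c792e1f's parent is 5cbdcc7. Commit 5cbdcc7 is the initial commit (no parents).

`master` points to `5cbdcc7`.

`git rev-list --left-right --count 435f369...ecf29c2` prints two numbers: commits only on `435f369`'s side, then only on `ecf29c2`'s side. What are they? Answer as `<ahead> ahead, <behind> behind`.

Reachable from 435f369: {435f369, 5cbdcc7, 93ab3bd, c792e1f}.
Reachable from ecf29c2: {34cf843, 4bb9ba0, 5cbdcc7, 93ab3bd, c792e1f, ecf29c2}.
Only in 435f369's history (ahead): {435f369} — 1.
Only in ecf29c2's history (behind): {34cf843, 4bb9ba0, ecf29c2} — 3.

1 ahead, 3 behind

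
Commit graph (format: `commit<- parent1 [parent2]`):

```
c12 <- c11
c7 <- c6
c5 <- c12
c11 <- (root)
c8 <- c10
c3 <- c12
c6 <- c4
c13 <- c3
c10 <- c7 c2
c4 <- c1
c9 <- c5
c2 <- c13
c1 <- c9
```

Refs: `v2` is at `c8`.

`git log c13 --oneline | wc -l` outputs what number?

4

Walking parent pointers from c13: reachable set = {c11, c12, c13, c3}.
That is 4 commits.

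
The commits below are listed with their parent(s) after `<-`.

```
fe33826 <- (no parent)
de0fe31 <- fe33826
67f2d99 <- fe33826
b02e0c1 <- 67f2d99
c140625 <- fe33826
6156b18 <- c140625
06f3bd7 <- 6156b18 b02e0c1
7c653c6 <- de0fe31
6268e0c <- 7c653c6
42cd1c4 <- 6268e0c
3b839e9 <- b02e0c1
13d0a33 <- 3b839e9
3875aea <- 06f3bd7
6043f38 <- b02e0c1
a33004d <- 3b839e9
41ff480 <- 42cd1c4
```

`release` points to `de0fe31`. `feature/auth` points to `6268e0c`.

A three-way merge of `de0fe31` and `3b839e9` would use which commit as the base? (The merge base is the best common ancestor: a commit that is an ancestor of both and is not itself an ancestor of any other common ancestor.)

fe33826

Ancestors of de0fe31: {de0fe31, fe33826}.
Ancestors of 3b839e9: {3b839e9, 67f2d99, b02e0c1, fe33826}.
Common ancestors: {fe33826}.
The only common ancestor is fe33826, so it is the merge base.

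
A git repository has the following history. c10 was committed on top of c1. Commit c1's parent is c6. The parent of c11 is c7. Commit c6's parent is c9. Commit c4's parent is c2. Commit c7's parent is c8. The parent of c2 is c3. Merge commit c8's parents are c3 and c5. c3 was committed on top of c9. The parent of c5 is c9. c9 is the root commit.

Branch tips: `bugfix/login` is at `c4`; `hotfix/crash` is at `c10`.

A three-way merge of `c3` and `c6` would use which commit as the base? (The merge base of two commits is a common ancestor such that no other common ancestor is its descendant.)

c9

Ancestors of c3: {c3, c9}.
Ancestors of c6: {c6, c9}.
Common ancestors: {c9}.
The only common ancestor is c9, so it is the merge base.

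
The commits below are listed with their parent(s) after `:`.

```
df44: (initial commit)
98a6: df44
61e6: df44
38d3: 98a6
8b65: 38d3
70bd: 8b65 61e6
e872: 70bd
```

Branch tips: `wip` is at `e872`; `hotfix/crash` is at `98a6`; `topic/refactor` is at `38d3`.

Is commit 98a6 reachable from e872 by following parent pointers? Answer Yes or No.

Ancestors of e872 (commits reachable by following parents): {38d3, 61e6, 70bd, 8b65, 98a6, df44, e872}.
98a6 is in that set, so it is an ancestor of e872.

Yes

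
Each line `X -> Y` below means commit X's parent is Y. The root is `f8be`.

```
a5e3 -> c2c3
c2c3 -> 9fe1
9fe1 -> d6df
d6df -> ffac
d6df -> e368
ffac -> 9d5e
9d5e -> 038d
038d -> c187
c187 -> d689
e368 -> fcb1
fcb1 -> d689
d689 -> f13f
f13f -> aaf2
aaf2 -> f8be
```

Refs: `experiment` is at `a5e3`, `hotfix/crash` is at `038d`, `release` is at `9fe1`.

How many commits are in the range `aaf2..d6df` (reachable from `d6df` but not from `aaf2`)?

Reachable from d6df: {038d, 9d5e, aaf2, c187, d689, d6df, e368, f13f, f8be, fcb1, ffac}.
Reachable from aaf2: {aaf2, f8be}.
In d6df's history but not aaf2's: {038d, 9d5e, c187, d689, d6df, e368, f13f, fcb1, ffac} — 9 commits.

9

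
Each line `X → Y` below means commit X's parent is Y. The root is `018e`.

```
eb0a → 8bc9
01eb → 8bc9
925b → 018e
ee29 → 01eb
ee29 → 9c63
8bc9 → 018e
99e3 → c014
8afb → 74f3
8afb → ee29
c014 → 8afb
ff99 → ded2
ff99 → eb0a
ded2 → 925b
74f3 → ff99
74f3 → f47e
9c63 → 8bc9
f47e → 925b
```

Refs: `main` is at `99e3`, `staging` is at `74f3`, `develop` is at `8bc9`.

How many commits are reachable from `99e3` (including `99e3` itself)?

Walking parent pointers from 99e3: reachable set = {018e, 01eb, 74f3, 8afb, 8bc9, 925b, 99e3, 9c63, c014, ded2, eb0a, ee29, f47e, ff99}.
That is 14 commits.

14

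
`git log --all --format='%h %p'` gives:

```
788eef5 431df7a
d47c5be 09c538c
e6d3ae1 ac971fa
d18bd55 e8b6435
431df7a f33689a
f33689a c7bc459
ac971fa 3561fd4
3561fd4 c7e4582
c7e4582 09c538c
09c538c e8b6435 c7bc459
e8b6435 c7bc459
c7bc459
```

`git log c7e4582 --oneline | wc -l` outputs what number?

Walking parent pointers from c7e4582: reachable set = {09c538c, c7bc459, c7e4582, e8b6435}.
That is 4 commits.

4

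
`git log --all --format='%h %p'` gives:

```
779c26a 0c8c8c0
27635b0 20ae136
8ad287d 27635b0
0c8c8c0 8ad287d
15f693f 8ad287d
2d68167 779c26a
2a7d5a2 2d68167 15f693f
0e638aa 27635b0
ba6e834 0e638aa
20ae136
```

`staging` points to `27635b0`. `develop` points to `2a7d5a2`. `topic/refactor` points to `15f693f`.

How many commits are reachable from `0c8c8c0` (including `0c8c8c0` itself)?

4

Walking parent pointers from 0c8c8c0: reachable set = {0c8c8c0, 20ae136, 27635b0, 8ad287d}.
That is 4 commits.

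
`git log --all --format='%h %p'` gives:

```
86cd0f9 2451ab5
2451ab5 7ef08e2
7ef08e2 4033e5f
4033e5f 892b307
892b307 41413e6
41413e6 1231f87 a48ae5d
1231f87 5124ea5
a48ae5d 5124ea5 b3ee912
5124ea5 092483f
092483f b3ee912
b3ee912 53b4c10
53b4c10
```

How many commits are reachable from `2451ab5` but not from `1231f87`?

6

Reachable from 2451ab5: {092483f, 1231f87, 2451ab5, 4033e5f, 41413e6, 5124ea5, 53b4c10, 7ef08e2, 892b307, a48ae5d, b3ee912}.
Reachable from 1231f87: {092483f, 1231f87, 5124ea5, 53b4c10, b3ee912}.
In 2451ab5's history but not 1231f87's: {2451ab5, 4033e5f, 41413e6, 7ef08e2, 892b307, a48ae5d} — 6 commits.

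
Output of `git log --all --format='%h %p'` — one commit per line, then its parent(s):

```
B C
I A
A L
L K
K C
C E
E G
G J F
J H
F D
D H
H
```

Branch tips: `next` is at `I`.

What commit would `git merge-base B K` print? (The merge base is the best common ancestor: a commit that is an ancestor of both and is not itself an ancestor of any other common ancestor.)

C

Ancestors of B: {B, C, D, E, F, G, H, J}.
Ancestors of K: {C, D, E, F, G, H, J, K}.
Common ancestors: {C, D, E, F, G, H, J}.
Among these, C is not an ancestor of any other common ancestor — it is the merge base.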